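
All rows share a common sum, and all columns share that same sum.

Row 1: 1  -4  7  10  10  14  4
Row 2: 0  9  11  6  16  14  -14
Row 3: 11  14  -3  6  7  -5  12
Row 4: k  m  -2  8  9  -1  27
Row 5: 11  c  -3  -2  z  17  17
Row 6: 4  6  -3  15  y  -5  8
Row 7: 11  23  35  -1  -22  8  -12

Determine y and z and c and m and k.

Rows 1 and 2 both sum to 42, so that's the common total.
Row 6: 4 + 6 − 3 + 15 − 5 + 8 = 25, so its missing entry is 42 − 25 = 17.
Column 5: 10 + 16 + 7 + 9 + 17 − 22 = 37, so its missing entry is 42 − 37 = 5.
Column 1: 1 + 0 + 11 + 11 + 4 + 11 = 38, so its missing entry is 42 − 38 = 4.
Row 4: 4 − 2 + 8 + 9 − 1 + 27 = 45, so its missing entry is 42 − 45 = -3.
Row 5: 11 − 3 − 2 + 5 + 17 + 17 = 45, so its missing entry is 42 − 45 = -3.

y = 17, z = 5, c = -3, m = -3, k = 4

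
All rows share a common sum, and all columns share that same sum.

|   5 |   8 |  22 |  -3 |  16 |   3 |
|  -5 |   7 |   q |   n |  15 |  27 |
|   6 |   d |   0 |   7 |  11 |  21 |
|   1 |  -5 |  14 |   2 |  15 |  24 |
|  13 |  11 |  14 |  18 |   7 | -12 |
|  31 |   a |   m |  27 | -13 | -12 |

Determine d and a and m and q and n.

d = 6, a = 24, m = -6, q = 7, n = 0

Rows 1 and 4 both sum to 51, so that's the common total.
Row 3 has 6 + 0 + 7 + 11 + 21 = 45; the blank must be 51 − 45 = 6.
Column 2 has 8 + 7 + 6 − 5 + 11 = 27; the blank must be 51 − 27 = 24.
Column 4 has -3 + 7 + 2 + 18 + 27 = 51; the blank must be 51 − 51 = 0.
Row 2 has -5 + 7 + 0 + 15 + 27 = 44; the blank must be 51 − 44 = 7.
Row 6 has 31 + 24 + 27 − 13 − 12 = 57; the blank must be 51 − 57 = -6.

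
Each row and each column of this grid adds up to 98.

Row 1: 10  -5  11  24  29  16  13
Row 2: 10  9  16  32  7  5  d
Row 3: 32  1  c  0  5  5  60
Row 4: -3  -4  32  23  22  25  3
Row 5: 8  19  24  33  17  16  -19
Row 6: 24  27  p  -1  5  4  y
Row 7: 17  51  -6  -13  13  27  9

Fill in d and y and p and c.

d = 19, y = 13, p = 26, c = -5

Row 2: 10 + 9 + 16 + 32 + 7 + 5 = 79, so its missing entry is 98 − 79 = 19.
Row 3: 32 + 1 + 0 + 5 + 5 + 60 = 103, so its missing entry is 98 − 103 = -5.
Column 7: 13 + 19 + 60 + 3 − 19 + 9 = 85, so its missing entry is 98 − 85 = 13.
Row 6: 24 + 27 − 1 + 5 + 4 + 13 = 72, so its missing entry is 98 − 72 = 26.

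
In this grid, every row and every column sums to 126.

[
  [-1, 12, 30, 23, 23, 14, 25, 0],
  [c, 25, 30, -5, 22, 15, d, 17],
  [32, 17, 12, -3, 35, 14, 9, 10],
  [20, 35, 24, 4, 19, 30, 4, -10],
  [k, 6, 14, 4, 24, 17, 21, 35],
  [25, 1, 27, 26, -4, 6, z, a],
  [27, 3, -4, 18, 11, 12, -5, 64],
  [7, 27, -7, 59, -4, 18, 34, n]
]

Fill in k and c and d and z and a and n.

Row 5: 6 + 14 + 4 + 24 + 17 + 21 + 35 = 121, so its missing entry is 126 − 121 = 5.
Row 8: 7 + 27 − 7 + 59 − 4 + 18 + 34 = 134, so its missing entry is 126 − 134 = -8.
Column 8: 0 + 17 + 10 − 10 + 35 + 64 − 8 = 108, so its missing entry is 126 − 108 = 18.
Row 6: 25 + 1 + 27 + 26 − 4 + 6 + 18 = 99, so its missing entry is 126 − 99 = 27.
Column 1: -1 + 32 + 20 + 5 + 25 + 27 + 7 = 115, so its missing entry is 126 − 115 = 11.
Row 2: 11 + 25 + 30 − 5 + 22 + 15 + 17 = 115, so its missing entry is 126 − 115 = 11.

k = 5, c = 11, d = 11, z = 27, a = 18, n = -8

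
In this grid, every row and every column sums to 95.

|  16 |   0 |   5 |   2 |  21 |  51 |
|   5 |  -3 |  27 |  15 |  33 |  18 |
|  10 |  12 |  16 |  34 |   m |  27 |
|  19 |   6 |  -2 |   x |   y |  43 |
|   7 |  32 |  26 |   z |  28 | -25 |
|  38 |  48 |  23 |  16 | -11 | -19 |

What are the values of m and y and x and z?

m = -4, y = 28, x = 1, z = 27

Row 3: 10 + 12 + 16 + 34 + 27 = 99, so its missing entry is 95 − 99 = -4.
Column 5: 21 + 33 − 4 + 28 − 11 = 67, so its missing entry is 95 − 67 = 28.
Row 4: 19 + 6 − 2 + 28 + 43 = 94, so its missing entry is 95 − 94 = 1.
Row 5: 7 + 32 + 26 + 28 − 25 = 68, so its missing entry is 95 − 68 = 27.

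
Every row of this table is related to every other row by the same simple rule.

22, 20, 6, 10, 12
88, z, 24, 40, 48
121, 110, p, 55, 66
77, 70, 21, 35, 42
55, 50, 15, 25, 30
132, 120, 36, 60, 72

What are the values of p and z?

Each row is a constant multiple of every other row — this is a multiplication table with the headers hidden.
Row 3 is 55/10 = 11/2 times row 1, so its entry in column 3 is 6 × 11/2 = 33.
Row 2 is 40/10 = 4/1 times row 1, so its entry in column 2 is 20 × 4/1 = 80.

p = 33, z = 80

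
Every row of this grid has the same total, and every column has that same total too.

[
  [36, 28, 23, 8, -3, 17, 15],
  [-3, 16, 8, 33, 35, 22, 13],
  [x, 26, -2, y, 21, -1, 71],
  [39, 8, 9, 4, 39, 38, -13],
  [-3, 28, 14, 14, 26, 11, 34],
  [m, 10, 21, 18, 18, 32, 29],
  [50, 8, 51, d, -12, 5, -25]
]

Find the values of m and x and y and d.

m = -4, x = 9, y = 0, d = 47

Rows 1 and 2 both sum to 124, so that's the common total.
Row 6: 10 + 21 + 18 + 18 + 32 + 29 = 128, so its missing entry is 124 − 128 = -4.
Column 1: 36 − 3 + 39 − 3 − 4 + 50 = 115, so its missing entry is 124 − 115 = 9.
Row 3: 9 + 26 − 2 + 21 − 1 + 71 = 124, so its missing entry is 124 − 124 = 0.
Row 7: 50 + 8 + 51 − 12 + 5 − 25 = 77, so its missing entry is 124 − 77 = 47.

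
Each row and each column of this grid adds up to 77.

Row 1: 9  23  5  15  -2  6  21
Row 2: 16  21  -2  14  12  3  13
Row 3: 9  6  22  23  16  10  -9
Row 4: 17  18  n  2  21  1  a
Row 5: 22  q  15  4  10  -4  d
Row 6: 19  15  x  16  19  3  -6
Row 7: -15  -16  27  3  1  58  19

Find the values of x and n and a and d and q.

The known cells in column 2 total 67, leaving 77 − 67 = 10 for the blank.
The known cells in row 5 total 57, leaving 77 − 57 = 20 for the blank.
The known cells in column 7 total 58, leaving 77 − 58 = 19 for the blank.
The known cells in row 4 total 78, leaving 77 − 78 = -1 for the blank.
The known cells in row 6 total 66, leaving 77 − 66 = 11 for the blank.

x = 11, n = -1, a = 19, d = 20, q = 10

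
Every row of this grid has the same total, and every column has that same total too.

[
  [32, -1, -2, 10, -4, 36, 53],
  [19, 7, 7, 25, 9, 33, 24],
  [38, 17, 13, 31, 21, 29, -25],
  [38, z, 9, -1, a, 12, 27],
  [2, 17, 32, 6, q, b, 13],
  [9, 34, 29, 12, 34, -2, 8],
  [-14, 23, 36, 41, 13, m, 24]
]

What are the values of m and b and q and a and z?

Rows 1 and 2 both sum to 124, so that's the common total.
Row 7 has -14 + 23 + 36 + 41 + 13 + 24 = 123; the blank must be 124 − 123 = 1.
Column 2 has -1 + 7 + 17 + 17 + 34 + 23 = 97; the blank must be 124 − 97 = 27.
Row 4 has 38 + 27 + 9 − 1 + 12 + 27 = 112; the blank must be 124 − 112 = 12.
Column 5 has -4 + 9 + 21 + 12 + 34 + 13 = 85; the blank must be 124 − 85 = 39.
Row 5 has 2 + 17 + 32 + 6 + 39 + 13 = 109; the blank must be 124 − 109 = 15.

m = 1, b = 15, q = 39, a = 12, z = 27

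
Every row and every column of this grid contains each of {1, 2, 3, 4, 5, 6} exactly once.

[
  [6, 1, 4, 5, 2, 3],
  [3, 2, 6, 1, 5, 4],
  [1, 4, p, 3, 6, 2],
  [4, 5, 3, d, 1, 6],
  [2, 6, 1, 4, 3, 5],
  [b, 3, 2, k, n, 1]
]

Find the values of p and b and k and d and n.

For row 6, column 5: column 5 already has {1, 2, 3, 5, 6}; that leaves 4.
Cell (4,4): row 4 already has {1, 3, 4, 5, 6} → 2.
For row 6, column 1: column 1 already has {1, 2, 3, 4, 6}; that leaves 5.
Cell (3,3): row 3 already has {1, 2, 3, 4, 6} → 5.
At (row 6, col 4): row 6 already has {1, 2, 3, 4, 5}, so the value is 6.

p = 5, b = 5, k = 6, d = 2, n = 4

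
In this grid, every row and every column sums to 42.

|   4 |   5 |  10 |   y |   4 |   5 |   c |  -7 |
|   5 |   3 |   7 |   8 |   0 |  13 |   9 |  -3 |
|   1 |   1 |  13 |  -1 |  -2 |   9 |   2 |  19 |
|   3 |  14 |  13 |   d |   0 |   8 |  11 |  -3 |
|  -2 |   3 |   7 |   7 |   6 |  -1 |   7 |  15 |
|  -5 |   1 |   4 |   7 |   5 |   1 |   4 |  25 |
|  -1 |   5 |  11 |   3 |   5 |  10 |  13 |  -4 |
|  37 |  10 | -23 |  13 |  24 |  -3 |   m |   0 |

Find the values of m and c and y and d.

m = -16, c = 12, y = 9, d = -4

Row 8 has 37 + 10 − 23 + 13 + 24 − 3 + 0 = 58; the blank must be 42 − 58 = -16.
Row 4 has 3 + 14 + 13 + 0 + 8 + 11 − 3 = 46; the blank must be 42 − 46 = -4.
Column 4 has 8 − 1 − 4 + 7 + 7 + 3 + 13 = 33; the blank must be 42 − 33 = 9.
Row 1 has 4 + 5 + 10 + 9 + 4 + 5 − 7 = 30; the blank must be 42 − 30 = 12.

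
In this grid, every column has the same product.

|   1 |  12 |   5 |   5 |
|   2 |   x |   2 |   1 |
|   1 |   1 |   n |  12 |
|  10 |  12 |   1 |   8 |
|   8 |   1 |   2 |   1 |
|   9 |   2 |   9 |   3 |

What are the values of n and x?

Columns 1 and 4 each multiply to 1440, so every column has product 1440.
Column 3: 5×2×1×2×9 = 180, so the missing entry is 1440 ÷ 180 = 8.
Column 2: 12×1×12×1×2 = 288, so the missing entry is 1440 ÷ 288 = 5.

n = 8, x = 5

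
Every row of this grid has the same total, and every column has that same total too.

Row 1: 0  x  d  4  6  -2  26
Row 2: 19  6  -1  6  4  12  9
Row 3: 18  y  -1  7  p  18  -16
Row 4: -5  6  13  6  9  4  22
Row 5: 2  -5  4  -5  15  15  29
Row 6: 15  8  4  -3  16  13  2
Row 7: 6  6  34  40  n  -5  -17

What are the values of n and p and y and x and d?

n = -9, p = 14, y = 15, x = 19, d = 2

Rows 2 and 4 both sum to 55, so that's the common total.
The known cells in row 7 total 64, leaving 55 − 64 = -9 for the blank.
The known cells in column 5 total 41, leaving 55 − 41 = 14 for the blank.
The known cells in row 3 total 40, leaving 55 − 40 = 15 for the blank.
The known cells in column 2 total 36, leaving 55 − 36 = 19 for the blank.
The known cells in row 1 total 53, leaving 55 − 53 = 2 for the blank.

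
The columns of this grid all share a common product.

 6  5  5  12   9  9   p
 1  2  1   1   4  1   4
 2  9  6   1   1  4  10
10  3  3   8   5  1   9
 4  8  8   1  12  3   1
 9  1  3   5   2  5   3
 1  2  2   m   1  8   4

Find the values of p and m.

Columns 5 and 6 each multiply to 4320, so every column has product 4320.
Column 7: 4×10×9×1×3×4 = 4320, so the missing entry is 4320 ÷ 4320 = 1.
Column 4: 12×1×1×8×1×5 = 480, so the missing entry is 4320 ÷ 480 = 9.

p = 1, m = 9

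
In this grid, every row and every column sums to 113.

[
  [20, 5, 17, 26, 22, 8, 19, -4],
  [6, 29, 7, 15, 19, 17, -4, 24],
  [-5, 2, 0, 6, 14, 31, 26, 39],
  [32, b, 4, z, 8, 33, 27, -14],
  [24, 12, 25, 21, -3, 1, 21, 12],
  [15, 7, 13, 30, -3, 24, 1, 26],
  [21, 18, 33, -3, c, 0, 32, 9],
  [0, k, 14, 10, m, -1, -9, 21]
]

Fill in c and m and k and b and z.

Row 7: 21 + 18 + 33 − 3 + 0 + 32 + 9 = 110, so its missing entry is 113 − 110 = 3.
Column 5: 22 + 19 + 14 + 8 − 3 − 3 + 3 = 60, so its missing entry is 113 − 60 = 53.
Row 8: 0 + 14 + 10 + 53 − 1 − 9 + 21 = 88, so its missing entry is 113 − 88 = 25.
Column 2: 5 + 29 + 2 + 12 + 7 + 18 + 25 = 98, so its missing entry is 113 − 98 = 15.
Row 4: 32 + 15 + 4 + 8 + 33 + 27 − 14 = 105, so its missing entry is 113 − 105 = 8.

c = 3, m = 53, k = 25, b = 15, z = 8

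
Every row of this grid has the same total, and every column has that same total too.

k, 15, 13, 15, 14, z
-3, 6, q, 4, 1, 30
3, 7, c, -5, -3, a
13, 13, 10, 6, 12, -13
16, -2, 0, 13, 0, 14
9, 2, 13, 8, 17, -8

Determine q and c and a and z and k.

q = 3, c = 2, a = 37, z = -19, k = 3

Rows 4 and 5 both sum to 41, so that's the common total.
Row 2: -3 + 6 + 4 + 1 + 30 = 38, so its missing entry is 41 − 38 = 3.
Column 1: -3 + 3 + 13 + 16 + 9 = 38, so its missing entry is 41 − 38 = 3.
Row 1: 3 + 15 + 13 + 15 + 14 = 60, so its missing entry is 41 − 60 = -19.
Column 3: 13 + 3 + 10 + 0 + 13 = 39, so its missing entry is 41 − 39 = 2.
Row 3: 3 + 7 + 2 − 5 − 3 = 4, so its missing entry is 41 − 4 = 37.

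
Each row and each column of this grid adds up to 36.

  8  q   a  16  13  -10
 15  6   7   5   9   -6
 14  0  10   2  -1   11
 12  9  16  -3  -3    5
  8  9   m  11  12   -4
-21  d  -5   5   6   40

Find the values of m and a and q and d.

Row 6 has -21 − 5 + 5 + 6 + 40 = 25; the blank must be 36 − 25 = 11.
Column 2 has 6 + 0 + 9 + 9 + 11 = 35; the blank must be 36 − 35 = 1.
Row 1 has 8 + 1 + 16 + 13 − 10 = 28; the blank must be 36 − 28 = 8.
Row 5 has 8 + 9 + 11 + 12 − 4 = 36; the blank must be 36 − 36 = 0.

m = 0, a = 8, q = 1, d = 11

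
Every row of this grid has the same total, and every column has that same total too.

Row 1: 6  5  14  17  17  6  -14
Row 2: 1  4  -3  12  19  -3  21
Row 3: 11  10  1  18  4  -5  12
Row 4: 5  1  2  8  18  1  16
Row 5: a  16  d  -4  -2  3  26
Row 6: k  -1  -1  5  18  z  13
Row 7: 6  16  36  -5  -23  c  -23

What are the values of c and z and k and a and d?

c = 44, z = 5, k = 12, a = 10, d = 2

Rows 1 and 2 both sum to 51, so that's the common total.
Row 7: 6 + 16 + 36 − 5 − 23 − 23 = 7, so its missing entry is 51 − 7 = 44.
Column 6: 6 − 3 − 5 + 1 + 3 + 44 = 46, so its missing entry is 51 − 46 = 5.
Column 3: 14 − 3 + 1 + 2 − 1 + 36 = 49, so its missing entry is 51 − 49 = 2.
Row 5: 16 + 2 − 4 − 2 + 3 + 26 = 41, so its missing entry is 51 − 41 = 10.
Row 6: -1 − 1 + 5 + 18 + 5 + 13 = 39, so its missing entry is 51 − 39 = 12.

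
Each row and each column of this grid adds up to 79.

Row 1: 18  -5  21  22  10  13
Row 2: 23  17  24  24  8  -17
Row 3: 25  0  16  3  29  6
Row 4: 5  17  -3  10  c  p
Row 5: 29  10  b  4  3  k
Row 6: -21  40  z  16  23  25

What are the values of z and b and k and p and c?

z = -4, b = 25, k = 8, p = 44, c = 6

Column 5: 10 + 8 + 29 + 3 + 23 = 73, so its missing entry is 79 − 73 = 6.
Row 4: 5 + 17 − 3 + 10 + 6 = 35, so its missing entry is 79 − 35 = 44.
Column 6: 13 − 17 + 6 + 44 + 25 = 71, so its missing entry is 79 − 71 = 8.
Row 5: 29 + 10 + 4 + 3 + 8 = 54, so its missing entry is 79 − 54 = 25.
Row 6: -21 + 40 + 16 + 23 + 25 = 83, so its missing entry is 79 − 83 = -4.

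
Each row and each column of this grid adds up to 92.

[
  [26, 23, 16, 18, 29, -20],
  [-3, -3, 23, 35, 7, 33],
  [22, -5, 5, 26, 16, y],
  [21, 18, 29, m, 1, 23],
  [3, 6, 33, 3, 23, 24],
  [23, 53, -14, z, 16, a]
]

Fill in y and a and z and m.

y = 28, a = 4, z = 10, m = 0

The known cells in row 3 total 64, leaving 92 − 64 = 28 for the blank.
The known cells in row 4 total 92, leaving 92 − 92 = 0 for the blank.
The known cells in column 4 total 82, leaving 92 − 82 = 10 for the blank.
The known cells in row 6 total 88, leaving 92 − 88 = 4 for the blank.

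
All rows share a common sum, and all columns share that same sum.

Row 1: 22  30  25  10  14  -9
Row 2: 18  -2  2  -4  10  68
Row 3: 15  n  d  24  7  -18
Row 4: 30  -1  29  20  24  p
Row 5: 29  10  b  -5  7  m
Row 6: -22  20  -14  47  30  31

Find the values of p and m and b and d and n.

Rows 1 and 2 both sum to 92, so that's the common total.
The known cells in column 2 total 57, leaving 92 − 57 = 35 for the blank.
The known cells in row 3 total 63, leaving 92 − 63 = 29 for the blank.
The known cells in column 3 total 71, leaving 92 − 71 = 21 for the blank.
The known cells in row 5 total 62, leaving 92 − 62 = 30 for the blank.
The known cells in row 4 total 102, leaving 92 − 102 = -10 for the blank.

p = -10, m = 30, b = 21, d = 29, n = 35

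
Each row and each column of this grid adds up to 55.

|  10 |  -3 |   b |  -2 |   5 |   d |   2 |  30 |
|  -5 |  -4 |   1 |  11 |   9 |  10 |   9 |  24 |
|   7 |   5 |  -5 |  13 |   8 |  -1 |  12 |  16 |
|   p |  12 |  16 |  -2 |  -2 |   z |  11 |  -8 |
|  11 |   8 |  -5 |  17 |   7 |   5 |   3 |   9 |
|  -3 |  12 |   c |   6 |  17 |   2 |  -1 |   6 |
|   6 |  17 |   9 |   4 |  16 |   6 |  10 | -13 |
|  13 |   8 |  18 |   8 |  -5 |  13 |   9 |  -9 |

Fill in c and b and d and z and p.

The known cells in column 1 total 39, leaving 55 − 39 = 16 for the blank.
The known cells in row 4 total 43, leaving 55 − 43 = 12 for the blank.
The known cells in column 6 total 47, leaving 55 − 47 = 8 for the blank.
The known cells in row 1 total 50, leaving 55 − 50 = 5 for the blank.
The known cells in row 6 total 39, leaving 55 − 39 = 16 for the blank.

c = 16, b = 5, d = 8, z = 12, p = 16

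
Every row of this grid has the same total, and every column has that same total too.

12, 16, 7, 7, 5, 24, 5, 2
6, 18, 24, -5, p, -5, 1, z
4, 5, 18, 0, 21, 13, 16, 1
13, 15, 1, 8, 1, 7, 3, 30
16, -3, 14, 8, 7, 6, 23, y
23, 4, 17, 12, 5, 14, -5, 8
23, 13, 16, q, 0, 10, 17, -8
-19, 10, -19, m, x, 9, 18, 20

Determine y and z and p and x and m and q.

y = 7, z = 18, p = 21, x = 18, m = 41, q = 7

Rows 1 and 3 both sum to 78, so that's the common total.
Row 7 has 23 + 13 + 16 + 0 + 10 + 17 − 8 = 71; the blank must be 78 − 71 = 7.
Column 4 has 7 − 5 + 0 + 8 + 8 + 12 + 7 = 37; the blank must be 78 − 37 = 41.
Row 8 has -19 + 10 − 19 + 41 + 9 + 18 + 20 = 60; the blank must be 78 − 60 = 18.
Column 5 has 5 + 21 + 1 + 7 + 5 + 0 + 18 = 57; the blank must be 78 − 57 = 21.
Row 2 has 6 + 18 + 24 − 5 + 21 − 5 + 1 = 60; the blank must be 78 − 60 = 18.
Row 5 has 16 − 3 + 14 + 8 + 7 + 6 + 23 = 71; the blank must be 78 − 71 = 7.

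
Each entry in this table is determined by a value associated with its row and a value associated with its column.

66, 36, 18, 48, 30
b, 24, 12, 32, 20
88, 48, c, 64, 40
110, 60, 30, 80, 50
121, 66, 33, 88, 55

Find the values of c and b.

c = 24, b = 44

Each row is a constant multiple of every other row — this is a multiplication table with the headers hidden.
Row 3 is 40/30 = 4/3 times row 1, so its entry in column 3 is 18 × 4/3 = 24.
Row 2 is 20/30 = 2/3 times row 1, so its entry in column 1 is 66 × 2/3 = 44.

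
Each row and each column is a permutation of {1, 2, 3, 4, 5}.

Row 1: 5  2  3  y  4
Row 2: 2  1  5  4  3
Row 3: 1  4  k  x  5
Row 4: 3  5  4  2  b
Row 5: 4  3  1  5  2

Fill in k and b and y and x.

At (row 1, col 4): row 1 already has {2, 3, 4, 5}, so the value is 1.
For row 3, column 4: column 4 already has {1, 2, 4, 5}; that leaves 3.
Cell (4,5): row 4 already has {2, 3, 4, 5} → 1.
At (row 3, col 3): row 3 already has {1, 3, 4, 5}, so the value is 2.

k = 2, b = 1, y = 1, x = 3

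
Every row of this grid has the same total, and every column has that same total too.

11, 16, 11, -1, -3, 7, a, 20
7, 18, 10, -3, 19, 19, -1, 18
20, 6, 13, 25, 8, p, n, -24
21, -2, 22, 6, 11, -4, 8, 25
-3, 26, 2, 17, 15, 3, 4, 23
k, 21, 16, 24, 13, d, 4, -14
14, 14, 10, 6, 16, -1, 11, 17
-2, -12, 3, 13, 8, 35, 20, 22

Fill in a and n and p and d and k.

Rows 2 and 4 both sum to 87, so that's the common total.
Row 1: 11 + 16 + 11 − 1 − 3 + 7 + 20 = 61, so its missing entry is 87 − 61 = 26.
Column 1: 11 + 7 + 20 + 21 − 3 + 14 − 2 = 68, so its missing entry is 87 − 68 = 19.
Row 6: 19 + 21 + 16 + 24 + 13 + 4 − 14 = 83, so its missing entry is 87 − 83 = 4.
Column 7: 26 − 1 + 8 + 4 + 4 + 11 + 20 = 72, so its missing entry is 87 − 72 = 15.
Row 3: 20 + 6 + 13 + 25 + 8 + 15 − 24 = 63, so its missing entry is 87 − 63 = 24.

a = 26, n = 15, p = 24, d = 4, k = 19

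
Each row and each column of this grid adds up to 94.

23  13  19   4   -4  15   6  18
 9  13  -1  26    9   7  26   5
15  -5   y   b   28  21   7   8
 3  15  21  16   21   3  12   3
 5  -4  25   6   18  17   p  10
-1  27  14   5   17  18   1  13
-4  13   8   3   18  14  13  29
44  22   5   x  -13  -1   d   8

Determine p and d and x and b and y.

p = 17, d = 12, x = 17, b = 17, y = 3

The known cells in row 5 total 77, leaving 94 − 77 = 17 for the blank.
The known cells in column 7 total 82, leaving 94 − 82 = 12 for the blank.
The known cells in row 8 total 77, leaving 94 − 77 = 17 for the blank.
The known cells in column 4 total 77, leaving 94 − 77 = 17 for the blank.
The known cells in row 3 total 91, leaving 94 − 91 = 3 for the blank.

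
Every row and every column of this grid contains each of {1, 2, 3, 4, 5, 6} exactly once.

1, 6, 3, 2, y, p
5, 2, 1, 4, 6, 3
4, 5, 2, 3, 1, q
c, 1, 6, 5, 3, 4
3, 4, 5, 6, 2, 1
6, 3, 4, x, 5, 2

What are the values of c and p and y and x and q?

At (row 1, col 5): column 5 already has {1, 2, 3, 5, 6}, so the value is 4.
Cell (4,1): row 4 already has {1, 3, 4, 5, 6} → 2.
Cell (1,6): row 1 already has {1, 2, 3, 4, 6} → 5.
For row 6, column 4: row 6 already has {2, 3, 4, 5, 6}; that leaves 1.
At (row 3, col 6): row 3 already has {1, 2, 3, 4, 5}, so the value is 6.

c = 2, p = 5, y = 4, x = 1, q = 6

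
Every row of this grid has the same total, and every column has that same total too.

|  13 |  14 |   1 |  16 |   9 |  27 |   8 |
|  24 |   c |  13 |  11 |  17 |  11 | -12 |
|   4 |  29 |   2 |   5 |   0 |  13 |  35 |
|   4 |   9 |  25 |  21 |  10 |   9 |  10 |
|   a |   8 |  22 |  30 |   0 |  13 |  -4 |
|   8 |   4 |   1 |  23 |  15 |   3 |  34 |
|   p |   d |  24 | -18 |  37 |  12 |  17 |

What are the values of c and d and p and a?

Rows 1 and 3 both sum to 88, so that's the common total.
Row 2: 24 + 13 + 11 + 17 + 11 − 12 = 64, so its missing entry is 88 − 64 = 24.
Column 2: 14 + 24 + 29 + 9 + 8 + 4 = 88, so its missing entry is 88 − 88 = 0.
Row 5: 8 + 22 + 30 + 0 + 13 − 4 = 69, so its missing entry is 88 − 69 = 19.
Row 7: 0 + 24 − 18 + 37 + 12 + 17 = 72, so its missing entry is 88 − 72 = 16.

c = 24, d = 0, p = 16, a = 19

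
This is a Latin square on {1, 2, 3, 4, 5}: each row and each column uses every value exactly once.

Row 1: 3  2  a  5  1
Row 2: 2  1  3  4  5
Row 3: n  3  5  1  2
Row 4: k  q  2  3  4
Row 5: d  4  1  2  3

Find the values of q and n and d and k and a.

q = 5, n = 4, d = 5, k = 1, a = 4

For row 5, column 1: row 5 already has {1, 2, 3, 4}; that leaves 5.
At (row 4, col 2): column 2 already has {1, 2, 3, 4}, so the value is 5.
For row 3, column 1: row 3 already has {1, 2, 3, 5}; that leaves 4.
At (row 4, col 1): row 4 already has {2, 3, 4, 5}, so the value is 1.
Cell (1,3): row 1 already has {1, 2, 3, 5} → 4.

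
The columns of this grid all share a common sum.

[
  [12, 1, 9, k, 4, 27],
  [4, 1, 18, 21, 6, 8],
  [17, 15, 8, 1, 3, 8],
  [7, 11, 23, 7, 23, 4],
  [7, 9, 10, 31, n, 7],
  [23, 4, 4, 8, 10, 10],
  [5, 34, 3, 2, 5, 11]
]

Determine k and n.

k = 5, n = 24

Column 1 sums to 75 and so does column 2; that's the common total.
In column 4 the known cells total 70, leaving 75 − 70 = 5.
In column 5 the known cells total 51, leaving 75 − 51 = 24.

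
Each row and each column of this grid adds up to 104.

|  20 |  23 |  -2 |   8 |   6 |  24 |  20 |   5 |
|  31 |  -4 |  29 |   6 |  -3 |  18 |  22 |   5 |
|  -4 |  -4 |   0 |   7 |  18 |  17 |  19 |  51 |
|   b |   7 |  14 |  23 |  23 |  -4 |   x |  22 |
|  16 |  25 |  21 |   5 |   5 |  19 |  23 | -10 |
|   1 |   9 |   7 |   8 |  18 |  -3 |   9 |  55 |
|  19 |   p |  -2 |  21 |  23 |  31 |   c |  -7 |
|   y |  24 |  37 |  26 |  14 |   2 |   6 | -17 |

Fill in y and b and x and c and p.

y = 12, b = 9, x = 10, c = -5, p = 24

The known cells in column 2 total 80, leaving 104 − 80 = 24 for the blank.
The known cells in row 8 total 92, leaving 104 − 92 = 12 for the blank.
The known cells in column 1 total 95, leaving 104 − 95 = 9 for the blank.
The known cells in row 4 total 94, leaving 104 − 94 = 10 for the blank.
The known cells in row 7 total 109, leaving 104 − 109 = -5 for the blank.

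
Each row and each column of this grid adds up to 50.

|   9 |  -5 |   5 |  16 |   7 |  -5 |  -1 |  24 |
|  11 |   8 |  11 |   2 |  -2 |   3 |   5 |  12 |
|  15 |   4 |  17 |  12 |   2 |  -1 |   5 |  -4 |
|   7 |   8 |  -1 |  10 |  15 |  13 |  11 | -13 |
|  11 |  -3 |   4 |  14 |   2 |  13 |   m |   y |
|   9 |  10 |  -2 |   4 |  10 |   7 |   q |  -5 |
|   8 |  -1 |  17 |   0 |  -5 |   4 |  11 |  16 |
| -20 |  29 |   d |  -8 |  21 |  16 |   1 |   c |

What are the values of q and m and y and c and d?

The known cells in row 6 total 33, leaving 50 − 33 = 17 for the blank.
The known cells in column 7 total 49, leaving 50 − 49 = 1 for the blank.
The known cells in column 3 total 51, leaving 50 − 51 = -1 for the blank.
The known cells in row 8 total 38, leaving 50 − 38 = 12 for the blank.
The known cells in row 5 total 42, leaving 50 − 42 = 8 for the blank.

q = 17, m = 1, y = 8, c = 12, d = -1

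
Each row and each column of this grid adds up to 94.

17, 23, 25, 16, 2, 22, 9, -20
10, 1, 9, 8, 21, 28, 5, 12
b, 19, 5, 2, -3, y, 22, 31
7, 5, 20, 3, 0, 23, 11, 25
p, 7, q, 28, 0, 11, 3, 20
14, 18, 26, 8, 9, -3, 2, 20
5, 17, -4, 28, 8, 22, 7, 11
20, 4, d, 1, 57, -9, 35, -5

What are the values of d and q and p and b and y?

The known cells in row 8 total 103, leaving 94 − 103 = -9 for the blank.
The known cells in column 3 total 72, leaving 94 − 72 = 22 for the blank.
The known cells in row 5 total 91, leaving 94 − 91 = 3 for the blank.
The known cells in column 1 total 76, leaving 94 − 76 = 18 for the blank.
The known cells in row 3 total 94, leaving 94 − 94 = 0 for the blank.

d = -9, q = 22, p = 3, b = 18, y = 0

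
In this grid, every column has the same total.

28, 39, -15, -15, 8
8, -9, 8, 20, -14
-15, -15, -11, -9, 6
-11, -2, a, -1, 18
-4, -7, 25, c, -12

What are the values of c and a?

c = 11, a = -1

Columns 1 and 2 both add up to 6, so every column sums to 6.
Column 4: -15 + 20 − 9 − 1 = -5, so the missing entry is 6 − (-5) = 11.
Column 3: -15 + 8 − 11 + 25 = 7, so the missing entry is 6 − 7 = -1.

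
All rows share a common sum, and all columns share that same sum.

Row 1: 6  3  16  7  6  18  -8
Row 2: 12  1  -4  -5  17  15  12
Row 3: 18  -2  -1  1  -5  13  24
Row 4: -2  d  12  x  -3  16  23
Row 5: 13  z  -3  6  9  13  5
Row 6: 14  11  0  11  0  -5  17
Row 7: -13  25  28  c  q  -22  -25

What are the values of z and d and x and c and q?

z = 5, d = 5, x = -3, c = 31, q = 24

Rows 1 and 2 both sum to 48, so that's the common total.
The known cells in column 5 total 24, leaving 48 − 24 = 24 for the blank.
The known cells in row 7 total 17, leaving 48 − 17 = 31 for the blank.
The known cells in column 4 total 51, leaving 48 − 51 = -3 for the blank.
The known cells in row 4 total 43, leaving 48 − 43 = 5 for the blank.
The known cells in row 5 total 43, leaving 48 − 43 = 5 for the blank.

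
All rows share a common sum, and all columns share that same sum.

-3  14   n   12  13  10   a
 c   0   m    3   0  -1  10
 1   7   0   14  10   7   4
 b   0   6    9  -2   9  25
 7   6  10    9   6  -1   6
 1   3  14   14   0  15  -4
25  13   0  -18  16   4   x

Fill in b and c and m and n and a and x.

Rows 3 and 5 both sum to 43, so that's the common total.
Row 7: 25 + 13 + 0 − 18 + 16 + 4 = 40, so its missing entry is 43 − 40 = 3.
Column 7: 10 + 4 + 25 + 6 − 4 + 3 = 44, so its missing entry is 43 − 44 = -1.
Row 4: 0 + 6 + 9 − 2 + 9 + 25 = 47, so its missing entry is 43 − 47 = -4.
Row 1: -3 + 14 + 12 + 13 + 10 − 1 = 45, so its missing entry is 43 − 45 = -2.
Column 3: -2 + 0 + 6 + 10 + 14 + 0 = 28, so its missing entry is 43 − 28 = 15.
Row 2: 0 + 15 + 3 + 0 − 1 + 10 = 27, so its missing entry is 43 − 27 = 16.

b = -4, c = 16, m = 15, n = -2, a = -1, x = 3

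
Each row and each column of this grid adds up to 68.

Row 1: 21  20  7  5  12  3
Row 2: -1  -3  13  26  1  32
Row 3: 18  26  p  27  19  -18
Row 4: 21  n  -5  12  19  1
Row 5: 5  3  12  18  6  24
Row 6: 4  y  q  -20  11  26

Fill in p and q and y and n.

p = -4, q = 45, y = 2, n = 20

Row 4 has 21 − 5 + 12 + 19 + 1 = 48; the blank must be 68 − 48 = 20.
Column 2 has 20 − 3 + 26 + 20 + 3 = 66; the blank must be 68 − 66 = 2.
Row 6 has 4 + 2 − 20 + 11 + 26 = 23; the blank must be 68 − 23 = 45.
Row 3 has 18 + 26 + 27 + 19 − 18 = 72; the blank must be 68 − 72 = -4.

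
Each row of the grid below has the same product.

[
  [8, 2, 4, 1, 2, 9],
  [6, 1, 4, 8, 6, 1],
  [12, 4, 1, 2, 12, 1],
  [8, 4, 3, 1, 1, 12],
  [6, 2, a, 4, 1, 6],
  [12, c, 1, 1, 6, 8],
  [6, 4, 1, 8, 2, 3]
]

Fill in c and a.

Rows 3 and 7 each multiply to 1152, so every row has product 1152.
Row 6: 12×1×1×6×8 = 576, so the missing entry is 1152 ÷ 576 = 2.
Row 5: 6×2×4×1×6 = 288, so the missing entry is 1152 ÷ 288 = 4.

c = 2, a = 4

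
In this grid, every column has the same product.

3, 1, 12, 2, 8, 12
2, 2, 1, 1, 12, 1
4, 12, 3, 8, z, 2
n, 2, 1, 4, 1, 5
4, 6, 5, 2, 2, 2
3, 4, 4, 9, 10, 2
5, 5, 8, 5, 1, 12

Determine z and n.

z = 3, n = 4

Columns 2 and 6 each multiply to 5760, so every column has product 5760.
Column 5: 8×12×1×2×10×1 = 1920, so the missing entry is 5760 ÷ 1920 = 3.
Column 1: 3×2×4×4×3×5 = 1440, so the missing entry is 5760 ÷ 1440 = 4.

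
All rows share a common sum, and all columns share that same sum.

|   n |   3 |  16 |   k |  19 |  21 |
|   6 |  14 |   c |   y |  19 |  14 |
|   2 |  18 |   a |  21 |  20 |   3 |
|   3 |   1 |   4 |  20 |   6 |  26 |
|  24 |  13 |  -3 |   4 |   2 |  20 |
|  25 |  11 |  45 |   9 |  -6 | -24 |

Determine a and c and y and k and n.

Rows 4 and 5 both sum to 60, so that's the common total.
Column 1 has 6 + 2 + 3 + 24 + 25 = 60; the blank must be 60 − 60 = 0.
Row 1 has 0 + 3 + 16 + 19 + 21 = 59; the blank must be 60 − 59 = 1.
Row 3 has 2 + 18 + 21 + 20 + 3 = 64; the blank must be 60 − 64 = -4.
Column 3 has 16 − 4 + 4 − 3 + 45 = 58; the blank must be 60 − 58 = 2.
Row 2 has 6 + 14 + 2 + 19 + 14 = 55; the blank must be 60 − 55 = 5.

a = -4, c = 2, y = 5, k = 1, n = 0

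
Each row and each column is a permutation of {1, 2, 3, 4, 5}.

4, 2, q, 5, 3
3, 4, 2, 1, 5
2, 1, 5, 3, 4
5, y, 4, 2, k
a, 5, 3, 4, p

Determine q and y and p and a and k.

q = 1, y = 3, p = 2, a = 1, k = 1

At (row 5, col 1): column 1 already has {2, 3, 4, 5}, so the value is 1.
At (row 5, col 5): row 5 already has {1, 3, 4, 5}, so the value is 2.
For row 4, column 5: column 5 already has {2, 3, 4, 5}; that leaves 1.
Cell (4,2): row 4 already has {1, 2, 4, 5} → 3.
At (row 1, col 3): row 1 already has {2, 3, 4, 5}, so the value is 1.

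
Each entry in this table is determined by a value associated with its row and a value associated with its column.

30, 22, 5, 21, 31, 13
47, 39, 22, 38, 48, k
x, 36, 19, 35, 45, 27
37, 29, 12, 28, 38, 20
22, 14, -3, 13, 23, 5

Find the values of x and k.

The difference between any two rows is the same in every column — this is an addition table with the headers hidden.
Row 3 minus row 1 is 35 − 21 = 14, so its entry in column 1 is 30 + 14 = 44.
Row 2 minus row 1 is 38 − 21 = 17, so its entry in column 6 is 13 + 17 = 30.

x = 44, k = 30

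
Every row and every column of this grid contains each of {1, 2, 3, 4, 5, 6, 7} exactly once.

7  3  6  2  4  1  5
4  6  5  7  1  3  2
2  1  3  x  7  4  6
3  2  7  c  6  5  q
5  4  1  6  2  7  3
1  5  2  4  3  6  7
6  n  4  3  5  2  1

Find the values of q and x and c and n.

q = 4, x = 5, c = 1, n = 7

For row 3, column 4: row 3 already has {1, 2, 3, 4, 6, 7}; that leaves 5.
At (row 7, col 2): row 7 already has {1, 2, 3, 4, 5, 6}, so the value is 7.
At (row 4, col 4): column 4 already has {2, 3, 4, 5, 6, 7}, so the value is 1.
Cell (4,7): row 4 already has {1, 2, 3, 5, 6, 7} → 4.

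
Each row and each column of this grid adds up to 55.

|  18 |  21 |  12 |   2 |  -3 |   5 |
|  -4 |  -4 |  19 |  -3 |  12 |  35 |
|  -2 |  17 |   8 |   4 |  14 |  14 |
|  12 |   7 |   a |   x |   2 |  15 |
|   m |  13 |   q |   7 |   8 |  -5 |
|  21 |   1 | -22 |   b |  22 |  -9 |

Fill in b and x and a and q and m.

b = 42, x = 3, a = 16, q = 22, m = 10

Column 1 has 18 − 4 − 2 + 12 + 21 = 45; the blank must be 55 − 45 = 10.
Row 5 has 10 + 13 + 7 + 8 − 5 = 33; the blank must be 55 − 33 = 22.
Row 6 has 21 + 1 − 22 + 22 − 9 = 13; the blank must be 55 − 13 = 42.
Column 4 has 2 − 3 + 4 + 7 + 42 = 52; the blank must be 55 − 52 = 3.
Row 4 has 12 + 7 + 3 + 2 + 15 = 39; the blank must be 55 − 39 = 16.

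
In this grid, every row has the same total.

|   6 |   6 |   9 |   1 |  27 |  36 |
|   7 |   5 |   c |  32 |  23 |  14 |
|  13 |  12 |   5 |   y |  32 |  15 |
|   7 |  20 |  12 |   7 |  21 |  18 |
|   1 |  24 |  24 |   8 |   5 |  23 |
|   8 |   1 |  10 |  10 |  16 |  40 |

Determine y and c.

Rows 1 and 6 both add up to 85, so every row sums to 85.
Row 3: 13 + 12 + 5 + 32 + 15 = 77, so the missing entry is 85 − 77 = 8.
Row 2: 7 + 5 + 32 + 23 + 14 = 81, so the missing entry is 85 − 81 = 4.

y = 8, c = 4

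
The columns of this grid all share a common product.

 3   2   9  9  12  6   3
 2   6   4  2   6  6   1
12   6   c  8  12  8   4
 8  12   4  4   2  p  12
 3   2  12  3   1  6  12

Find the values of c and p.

Columns 5 and 7 each multiply to 1728, so every column has product 1728.
Column 3: 9×4×4×12 = 1728, so the missing entry is 1728 ÷ 1728 = 1.
Column 6: 6×6×8×6 = 1728, so the missing entry is 1728 ÷ 1728 = 1.

c = 1, p = 1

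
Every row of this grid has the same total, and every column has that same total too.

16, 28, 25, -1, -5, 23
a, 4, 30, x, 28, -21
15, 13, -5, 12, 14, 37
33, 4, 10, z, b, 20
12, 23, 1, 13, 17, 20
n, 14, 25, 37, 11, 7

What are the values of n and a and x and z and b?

n = -8, a = 18, x = 27, z = -2, b = 21

Rows 1 and 3 both sum to 86, so that's the common total.
The known cells in column 5 total 65, leaving 86 − 65 = 21 for the blank.
The known cells in row 4 total 88, leaving 86 − 88 = -2 for the blank.
The known cells in row 6 total 94, leaving 86 − 94 = -8 for the blank.
The known cells in column 1 total 68, leaving 86 − 68 = 18 for the blank.
The known cells in row 2 total 59, leaving 86 − 59 = 27 for the blank.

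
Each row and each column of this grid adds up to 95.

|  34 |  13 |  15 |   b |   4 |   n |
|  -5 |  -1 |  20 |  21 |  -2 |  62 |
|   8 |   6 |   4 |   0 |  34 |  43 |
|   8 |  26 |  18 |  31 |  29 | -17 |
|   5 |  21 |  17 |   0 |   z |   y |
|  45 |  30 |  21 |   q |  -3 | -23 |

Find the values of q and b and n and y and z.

q = 25, b = 18, n = 11, y = 19, z = 33

The known cells in column 5 total 62, leaving 95 − 62 = 33 for the blank.
The known cells in row 5 total 76, leaving 95 − 76 = 19 for the blank.
The known cells in column 6 total 84, leaving 95 − 84 = 11 for the blank.
The known cells in row 1 total 77, leaving 95 − 77 = 18 for the blank.
The known cells in row 6 total 70, leaving 95 − 70 = 25 for the blank.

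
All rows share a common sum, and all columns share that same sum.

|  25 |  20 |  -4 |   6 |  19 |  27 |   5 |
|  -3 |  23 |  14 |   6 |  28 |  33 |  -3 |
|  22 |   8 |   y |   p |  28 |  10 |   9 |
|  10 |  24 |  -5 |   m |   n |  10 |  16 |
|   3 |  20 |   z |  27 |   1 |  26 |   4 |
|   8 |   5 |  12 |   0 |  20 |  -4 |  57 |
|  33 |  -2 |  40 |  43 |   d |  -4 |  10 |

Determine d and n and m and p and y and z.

d = -22, n = 24, m = 19, p = -3, y = 24, z = 17

Rows 1 and 2 both sum to 98, so that's the common total.
Row 7 has 33 − 2 + 40 + 43 − 4 + 10 = 120; the blank must be 98 − 120 = -22.
Column 5 has 19 + 28 + 28 + 1 + 20 − 22 = 74; the blank must be 98 − 74 = 24.
Row 5 has 3 + 20 + 27 + 1 + 26 + 4 = 81; the blank must be 98 − 81 = 17.
Row 4 has 10 + 24 − 5 + 24 + 10 + 16 = 79; the blank must be 98 − 79 = 19.
Column 4 has 6 + 6 + 19 + 27 + 0 + 43 = 101; the blank must be 98 − 101 = -3.
Row 3 has 22 + 8 − 3 + 28 + 10 + 9 = 74; the blank must be 98 − 74 = 24.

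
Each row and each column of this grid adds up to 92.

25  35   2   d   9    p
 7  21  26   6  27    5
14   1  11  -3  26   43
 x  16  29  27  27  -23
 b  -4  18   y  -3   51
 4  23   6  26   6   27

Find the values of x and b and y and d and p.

The known cells in row 4 total 76, leaving 92 − 76 = 16 for the blank.
The known cells in column 1 total 66, leaving 92 − 66 = 26 for the blank.
The known cells in row 5 total 88, leaving 92 − 88 = 4 for the blank.
The known cells in column 4 total 60, leaving 92 − 60 = 32 for the blank.
The known cells in row 1 total 103, leaving 92 − 103 = -11 for the blank.

x = 16, b = 26, y = 4, d = 32, p = -11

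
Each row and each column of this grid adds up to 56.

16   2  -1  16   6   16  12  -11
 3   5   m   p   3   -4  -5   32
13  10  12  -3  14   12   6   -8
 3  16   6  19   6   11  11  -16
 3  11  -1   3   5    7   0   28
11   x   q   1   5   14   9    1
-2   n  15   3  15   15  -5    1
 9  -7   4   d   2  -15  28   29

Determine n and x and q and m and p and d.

n = 14, x = 5, q = 10, m = 11, p = 11, d = 6

The known cells in row 7 total 42, leaving 56 − 42 = 14 for the blank.
The known cells in column 2 total 51, leaving 56 − 51 = 5 for the blank.
The known cells in row 8 total 50, leaving 56 − 50 = 6 for the blank.
The known cells in column 4 total 45, leaving 56 − 45 = 11 for the blank.
The known cells in row 2 total 45, leaving 56 − 45 = 11 for the blank.
The known cells in row 6 total 46, leaving 56 − 46 = 10 for the blank.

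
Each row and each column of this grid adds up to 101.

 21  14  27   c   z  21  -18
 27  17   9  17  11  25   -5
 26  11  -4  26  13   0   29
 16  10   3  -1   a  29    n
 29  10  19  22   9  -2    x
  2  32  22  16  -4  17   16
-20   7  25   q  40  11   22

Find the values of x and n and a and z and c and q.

Row 5: 29 + 10 + 19 + 22 + 9 − 2 = 87, so its missing entry is 101 − 87 = 14.
Column 7: -18 − 5 + 29 + 14 + 16 + 22 = 58, so its missing entry is 101 − 58 = 43.
Row 4: 16 + 10 + 3 − 1 + 29 + 43 = 100, so its missing entry is 101 − 100 = 1.
Column 5: 11 + 13 + 1 + 9 − 4 + 40 = 70, so its missing entry is 101 − 70 = 31.
Row 1: 21 + 14 + 27 + 31 + 21 − 18 = 96, so its missing entry is 101 − 96 = 5.
Row 7: -20 + 7 + 25 + 40 + 11 + 22 = 85, so its missing entry is 101 − 85 = 16.

x = 14, n = 43, a = 1, z = 31, c = 5, q = 16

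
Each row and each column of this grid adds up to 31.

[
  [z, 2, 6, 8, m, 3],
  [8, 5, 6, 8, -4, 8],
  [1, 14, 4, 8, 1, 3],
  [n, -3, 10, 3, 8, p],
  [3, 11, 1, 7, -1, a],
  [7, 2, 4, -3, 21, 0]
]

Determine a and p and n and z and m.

The known cells in column 5 total 25, leaving 31 − 25 = 6 for the blank.
The known cells in row 1 total 25, leaving 31 − 25 = 6 for the blank.
The known cells in column 1 total 25, leaving 31 − 25 = 6 for the blank.
The known cells in row 5 total 21, leaving 31 − 21 = 10 for the blank.
The known cells in row 4 total 24, leaving 31 − 24 = 7 for the blank.

a = 10, p = 7, n = 6, z = 6, m = 6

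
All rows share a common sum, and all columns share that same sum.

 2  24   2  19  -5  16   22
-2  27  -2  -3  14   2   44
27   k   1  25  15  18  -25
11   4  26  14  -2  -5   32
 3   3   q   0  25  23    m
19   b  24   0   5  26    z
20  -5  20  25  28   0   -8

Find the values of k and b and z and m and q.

Rows 1 and 2 both sum to 80, so that's the common total.
Row 3: 27 + 1 + 25 + 15 + 18 − 25 = 61, so its missing entry is 80 − 61 = 19.
Column 2: 24 + 27 + 19 + 4 + 3 − 5 = 72, so its missing entry is 80 − 72 = 8.
Column 3: 2 − 2 + 1 + 26 + 24 + 20 = 71, so its missing entry is 80 − 71 = 9.
Row 5: 3 + 3 + 9 + 0 + 25 + 23 = 63, so its missing entry is 80 − 63 = 17.
Row 6: 19 + 8 + 24 + 0 + 5 + 26 = 82, so its missing entry is 80 − 82 = -2.

k = 19, b = 8, z = -2, m = 17, q = 9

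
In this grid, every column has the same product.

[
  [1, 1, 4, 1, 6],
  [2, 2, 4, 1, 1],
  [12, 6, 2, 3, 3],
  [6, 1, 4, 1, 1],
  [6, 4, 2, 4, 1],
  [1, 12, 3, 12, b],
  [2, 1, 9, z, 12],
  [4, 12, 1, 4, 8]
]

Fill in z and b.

z = 12, b = 4

Columns 1 and 2 each multiply to 6912, so every column has product 6912.
Column 4: 1×1×3×1×4×12×4 = 576, so the missing entry is 6912 ÷ 576 = 12.
Column 5: 6×1×3×1×1×12×8 = 1728, so the missing entry is 6912 ÷ 1728 = 4.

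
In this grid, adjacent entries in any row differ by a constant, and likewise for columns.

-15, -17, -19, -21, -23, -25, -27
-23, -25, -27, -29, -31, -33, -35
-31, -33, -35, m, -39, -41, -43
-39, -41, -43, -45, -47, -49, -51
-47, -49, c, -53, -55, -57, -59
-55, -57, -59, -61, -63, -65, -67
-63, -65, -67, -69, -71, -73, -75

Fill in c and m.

c = -51, m = -37

Along each row the entries change by -2 per step; down each column they change by -8.
Row 5: from -47 at column 1, stepping by -2 to column 3 gives -51.
Row 3: from -31 at column 1, stepping by -2 to column 4 gives -37.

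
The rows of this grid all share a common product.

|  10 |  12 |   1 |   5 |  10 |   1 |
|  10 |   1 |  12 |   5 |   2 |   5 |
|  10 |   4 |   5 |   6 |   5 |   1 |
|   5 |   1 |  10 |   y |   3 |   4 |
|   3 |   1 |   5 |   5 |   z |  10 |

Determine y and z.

Rows 1 and 3 each multiply to 6000, so every row has product 6000.
Row 4: 5×1×10×3×4 = 600, so the missing entry is 6000 ÷ 600 = 10.
Row 5: 3×1×5×5×10 = 750, so the missing entry is 6000 ÷ 750 = 8.

y = 10, z = 8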